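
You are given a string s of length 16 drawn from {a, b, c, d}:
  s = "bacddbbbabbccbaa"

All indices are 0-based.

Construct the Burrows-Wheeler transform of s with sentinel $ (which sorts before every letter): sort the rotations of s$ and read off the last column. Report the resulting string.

aabbbcb$bdabcbadc

rank  rotation           last
    0  $bacddbbbabbccbaa  a
    1  a$bacddbbbabbccba  a
    2  aa$bacddbbbabbccb  b
    3  abbccbaa$bacddbbb  b
    4  acddbbbabbccbaa$b  b
    5  baa$bacddbbbabbcc  c
    6  babbccbaa$bacddbb  b
    7  bacddbbbabbccbaa$  $
    8  bbabbccbaa$bacddb  b
    9  bbbabbccbaa$bacdd  d
   10  bbccbaa$bacddbbba  a
   11  bccbaa$bacddbbbab  b
   12  cbaa$bacddbbbabbc  c
   13  ccbaa$bacddbbbabb  b
   14  cddbbbabbccbaa$ba  a
   15  dbbbabbccbaa$bacd  d
   16  ddbbbabbccbaa$bac  c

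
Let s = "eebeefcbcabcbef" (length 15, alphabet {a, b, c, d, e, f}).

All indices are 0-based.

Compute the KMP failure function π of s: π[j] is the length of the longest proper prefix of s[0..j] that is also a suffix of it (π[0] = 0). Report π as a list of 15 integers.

[0, 1, 0, 1, 2, 0, 0, 0, 0, 0, 0, 0, 0, 1, 0]

π[0] = 0
j=1 s[j]='e': π[1]=1 (border 'e')
j=2 s[j]='b': k: 1→0; π[2]=0 (border '')
j=3 s[j]='e': π[3]=1 (border 'e')
j=4 s[j]='e': π[4]=2 (border 'ee')
j=5 s[j]='f': k: 2→1→0; π[5]=0 (border '')
j=6 s[j]='c': π[6]=0 (border '')
j=7 s[j]='b': π[7]=0 (border '')
j=8 s[j]='c': π[8]=0 (border '')
j=9 s[j]='a': π[9]=0 (border '')
j=10 s[j]='b': π[10]=0 (border '')
j=11 s[j]='c': π[11]=0 (border '')
j=12 s[j]='b': π[12]=0 (border '')
j=13 s[j]='e': π[13]=1 (border 'e')
j=14 s[j]='f': k: 1→0; π[14]=0 (border '')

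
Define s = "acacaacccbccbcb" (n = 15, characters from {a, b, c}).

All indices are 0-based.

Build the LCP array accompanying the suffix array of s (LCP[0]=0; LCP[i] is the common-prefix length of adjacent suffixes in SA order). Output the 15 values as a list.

[0, 1, 3, 2, 0, 1, 2, 0, 2, 1, 2, 3, 1, 4, 2]

rank→(start, suffix):
  0 → (4, 'aacccbccbcb')
  1 → (2, 'acaacccbccbcb')
  2 → (0, 'acacaacccbccbcb')
  3 → (5, 'acccbccbcb')
  4 → (14, 'b')
  5 → (12, 'bcb')
  6 → (9, 'bccbcb')
  7 → (3, 'caacccbccbcb')
  8 → (1, 'cacaacccbccbcb')
  9 → (13, 'cb')
  10 → (11, 'cbcb')
  11 → (8, 'cbccbcb')
  12 → (10, 'ccbcb')
  13 → (7, 'ccbccbcb')
  14 → (6, 'cccbccbcb')

SA = [4, 2, 0, 5, 14, 12, 9, 3, 1, 13, 11, 8, 10, 7, 6]
[i] adj suffixes → lcp
  [1] 4/2 → 1 ('a')
  [2] 2/0 → 3 ('aca')
  [3] 0/5 → 2 ('ac')
  [4] 5/14 → 0 ('')
  [5] 14/12 → 1 ('b')
  [6] 12/9 → 2 ('bc')
  [7] 9/3 → 0 ('')
  [8] 3/1 → 2 ('ca')
  [9] 1/13 → 1 ('c')
  [10] 13/11 → 2 ('cb')
  [11] 11/8 → 3 ('cbc')
  [12] 8/10 → 1 ('c')
  [13] 10/7 → 4 ('ccbc')
  [14] 7/6 → 2 ('cc')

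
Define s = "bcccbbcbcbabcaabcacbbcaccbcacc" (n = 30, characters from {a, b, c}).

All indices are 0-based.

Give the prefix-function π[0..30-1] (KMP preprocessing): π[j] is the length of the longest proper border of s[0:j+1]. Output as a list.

[0, 0, 0, 0, 1, 1, 2, 1, 2, 1, 0, 1, 2, 0, 0, 1, 2, 0, 0, 1, 1, 2, 0, 0, 0, 1, 2, 0, 0, 0]

π[0] = 0
j=1 s[j]='c': π[1]=0 (border '')
j=2 s[j]='c': π[2]=0 (border '')
j=3 s[j]='c': π[3]=0 (border '')
j=4 s[j]='b': π[4]=1 (border 'b')
j=5 s[j]='b': k: 1→0; π[5]=1 (border 'b')
j=6 s[j]='c': π[6]=2 (border 'bc')
j=7 s[j]='b': k: 2→0; π[7]=1 (border 'b')
j=8 s[j]='c': π[8]=2 (border 'bc')
j=9 s[j]='b': k: 2→0; π[9]=1 (border 'b')
j=10 s[j]='a': k: 1→0; π[10]=0 (border '')
j=11 s[j]='b': π[11]=1 (border 'b')
j=12 s[j]='c': π[12]=2 (border 'bc')
j=13 s[j]='a': k: 2→0; π[13]=0 (border '')
j=14 s[j]='a': π[14]=0 (border '')
j=15 s[j]='b': π[15]=1 (border 'b')
j=16 s[j]='c': π[16]=2 (border 'bc')
j=17 s[j]='a': k: 2→0; π[17]=0 (border '')
j=18 s[j]='c': π[18]=0 (border '')
j=19 s[j]='b': π[19]=1 (border 'b')
j=20 s[j]='b': k: 1→0; π[20]=1 (border 'b')
j=21 s[j]='c': π[21]=2 (border 'bc')
j=22 s[j]='a': k: 2→0; π[22]=0 (border '')
j=23 s[j]='c': π[23]=0 (border '')
j=24 s[j]='c': π[24]=0 (border '')
j=25 s[j]='b': π[25]=1 (border 'b')
j=26 s[j]='c': π[26]=2 (border 'bc')
j=27 s[j]='a': k: 2→0; π[27]=0 (border '')
j=28 s[j]='c': π[28]=0 (border '')
j=29 s[j]='c': π[29]=0 (border '')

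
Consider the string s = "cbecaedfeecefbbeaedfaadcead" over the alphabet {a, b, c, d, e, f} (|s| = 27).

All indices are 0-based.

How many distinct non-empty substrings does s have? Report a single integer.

rank | idx | suffix
   0 |  20 | aadcead
   1 |  25 | ad
   2 |  21 | adcead
   3 |  16 | aedfaadcead
   4 |   4 | aedfeecefbbeaedfaadcead
   5 |  13 | bbeaedfaadcead
   6 |  14 | beaedfaadcead
   7 |   1 | becaedfeecefbbeaedfaadcead
   8 |   3 | caedfeecefbbeaedfaadcead
   9 |   0 | cbecaedfeecefbbeaedfaadcead
  10 |  23 | cead
  11 |  10 | cefbbeaedfaadcead
  12 |  26 | d
  13 |  22 | dcead
  14 |  18 | dfaadcead
  15 |   6 | dfeecefbbeaedfaadcead
  16 |  24 | ead
  17 |  15 | eaedfaadcead
  18 |   2 | ecaedfeecefbbeaedfaadcead
  19 |   9 | ecefbbeaedfaadcead
  20 |  17 | edfaadcead
  21 |   5 | edfeecefbbeaedfaadcead
  22 |   8 | eecefbbeaedfaadcead
  23 |  11 | efbbeaedfaadcead
  24 |  19 | faadcead
  25 |  12 | fbbeaedfaadcead
  26 |   7 | feecefbbeaedfaadcead

SA = [20, 25, 21, 16, 4, 13, 14, 1, 3, 0, 23, 10, 26, 22, 18, 6, 24, 15, 2, 9, 17, 5, 8, 11, 19, 12, 7]
i: (SA[i-1],SA[i]) lcp shared
  1: (20,25) 1 'a'
  2: (25,21) 2 'ad'
  3: (21,16) 1 'a'
  4: (16,4) 4 'aedf'
  5: (4,13) 0 ''
  6: (13,14) 1 'b'
  7: (14,1) 2 'be'
  8: (1,3) 0 ''
  9: (3,0) 1 'c'
  10: (0,23) 1 'c'
  11: (23,10) 2 'ce'
  12: (10,26) 0 ''
  13: (26,22) 1 'd'
  14: (22,18) 1 'd'
  15: (18,6) 2 'df'
  16: (6,24) 0 ''
  17: (24,15) 2 'ea'
  18: (15,2) 1 'e'
  19: (2,9) 2 'ec'
  20: (9,17) 1 'e'
  21: (17,5) 3 'edf'
  22: (5,8) 1 'e'
  23: (8,11) 1 'e'
  24: (11,19) 0 ''
  25: (19,12) 1 'f'
  26: (12,7) 1 'f'

n(n+1)/2 = 27·28/2 = 378
Σ LCP = 0 + 1 + 2 + 1 + 4 + 0 + 1 + 2 + 0 + 1 + 1 + 2 + 0 + 1 + 1 + 2 + 0 + 2 + 1 + 2 + 1 + 3 + 1 + 1 + 0 + 1 + 1 = 32
distinct = 378 − 32 = 346

346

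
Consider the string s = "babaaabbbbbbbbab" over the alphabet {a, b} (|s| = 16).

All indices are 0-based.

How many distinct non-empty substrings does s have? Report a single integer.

95

sorted suffixes:
  #0 SA[0]=3  'aaabbbbbbbbab'
  #1 SA[1]=4  'aabbbbbbbbab'
  #2 SA[2]=14  'ab'
  #3 SA[3]=1  'abaaabbbbbbbbab'
  #4 SA[4]=5  'abbbbbbbbab'
  #5 SA[5]=15  'b'
  #6 SA[6]=2  'baaabbbbbbbbab'
  #7 SA[7]=13  'bab'
  #8 SA[8]=0  'babaaabbbbbbbbab'
  #9 SA[9]=12  'bbab'
  #10 SA[10]=11  'bbbab'
  #11 SA[11]=10  'bbbbab'
  #12 SA[12]=9  'bbbbbab'
  #13 SA[13]=8  'bbbbbbab'
  #14 SA[14]=7  'bbbbbbbab'
  #15 SA[15]=6  'bbbbbbbbab'

SA = [3, 4, 14, 1, 5, 15, 2, 13, 0, 12, 11, 10, 9, 8, 7, 6]
[i] adj suffixes → lcp
  [1] 3/4 → 2 ('aa')
  [2] 4/14 → 1 ('a')
  [3] 14/1 → 2 ('ab')
  [4] 1/5 → 2 ('ab')
  [5] 5/15 → 0 ('')
  [6] 15/2 → 1 ('b')
  [7] 2/13 → 2 ('ba')
  [8] 13/0 → 3 ('bab')
  [9] 0/12 → 1 ('b')
  [10] 12/11 → 2 ('bb')
  [11] 11/10 → 3 ('bbb')
  [12] 10/9 → 4 ('bbbb')
  [13] 9/8 → 5 ('bbbbb')
  [14] 8/7 → 6 ('bbbbbb')
  [15] 7/6 → 7 ('bbbbbbb')

n(n+1)/2 = 16·17/2 = 136
Σ LCP = 0 + 2 + 1 + 2 + 2 + 0 + 1 + 2 + 3 + 1 + 2 + 3 + 4 + 5 + 6 + 7 = 41
distinct = 136 − 41 = 95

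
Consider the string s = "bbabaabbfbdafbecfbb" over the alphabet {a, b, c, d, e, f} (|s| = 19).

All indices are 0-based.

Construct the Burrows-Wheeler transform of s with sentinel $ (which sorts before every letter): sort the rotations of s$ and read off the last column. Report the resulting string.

rank  rotation              last
    0  $bbabaabbfbdafbecfbb  b
    1  aabbfbdafbecfbb$bbab  b
    2  abaabbfbdafbecfbb$bb  b
    3  abbfbdafbecfbb$bbaba  a
    4  afbecfbb$bbabaabbfbd  d
    5  b$bbabaabbfbdafbecfb  b
    6  baabbfbdafbecfbb$bba  a
    7  babaabbfbdafbecfbb$b  b
    8  bb$bbabaabbfbdafbecf  f
    9  bbabaabbfbdafbecfbb$  $
   10  bbfbdafbecfbb$bbabaa  a
   11  bdafbecfbb$bbabaabbf  f
   12  becfbb$bbabaabbfbdaf  f
   13  bfbdafbecfbb$bbabaab  b
   14  cfbb$bbabaabbfbdafbe  e
   15  dafbecfbb$bbabaabbfb  b
   16  ecfbb$bbabaabbfbdafb  b
   17  fbb$bbabaabbfbdafbec  c
   18  fbdafbecfbb$bbabaabb  b
   19  fbecfbb$bbabaabbfbda  a

bbbadbabf$affbebbcba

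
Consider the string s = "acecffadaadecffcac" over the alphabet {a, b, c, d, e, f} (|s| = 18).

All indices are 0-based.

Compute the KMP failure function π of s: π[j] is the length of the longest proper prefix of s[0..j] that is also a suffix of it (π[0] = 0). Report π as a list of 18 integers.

π[0] = 0
j=1 s[j]='c': π[1]=0 (border '')
j=2 s[j]='e': π[2]=0 (border '')
j=3 s[j]='c': π[3]=0 (border '')
j=4 s[j]='f': π[4]=0 (border '')
j=5 s[j]='f': π[5]=0 (border '')
j=6 s[j]='a': π[6]=1 (border 'a')
j=7 s[j]='d': k: 1→0; π[7]=0 (border '')
j=8 s[j]='a': π[8]=1 (border 'a')
j=9 s[j]='a': k: 1→0; π[9]=1 (border 'a')
j=10 s[j]='d': k: 1→0; π[10]=0 (border '')
j=11 s[j]='e': π[11]=0 (border '')
j=12 s[j]='c': π[12]=0 (border '')
j=13 s[j]='f': π[13]=0 (border '')
j=14 s[j]='f': π[14]=0 (border '')
j=15 s[j]='c': π[15]=0 (border '')
j=16 s[j]='a': π[16]=1 (border 'a')
j=17 s[j]='c': π[17]=2 (border 'ac')

[0, 0, 0, 0, 0, 0, 1, 0, 1, 1, 0, 0, 0, 0, 0, 0, 1, 2]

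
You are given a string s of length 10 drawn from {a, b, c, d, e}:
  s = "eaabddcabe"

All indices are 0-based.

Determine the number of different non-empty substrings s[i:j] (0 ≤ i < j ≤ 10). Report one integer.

sorted suffixes:
  #0 SA[0]=1  'aabddcabe'
  #1 SA[1]=2  'abddcabe'
  #2 SA[2]=7  'abe'
  #3 SA[3]=3  'bddcabe'
  #4 SA[4]=8  'be'
  #5 SA[5]=6  'cabe'
  #6 SA[6]=5  'dcabe'
  #7 SA[7]=4  'ddcabe'
  #8 SA[8]=9  'e'
  #9 SA[9]=0  'eaabddcabe'

SA = [1, 2, 7, 3, 8, 6, 5, 4, 9, 0]
rank  pair      lcp
   1  s[1:],s[2:]  1  'a'
   2  s[2:],s[7:]  2  'ab'
   3  s[7:],s[3:]  0  ''
   4  s[3:],s[8:]  1  'b'
   5  s[8:],s[6:]  0  ''
   6  s[6:],s[5:]  0  ''
   7  s[5:],s[4:]  1  'd'
   8  s[4:],s[9:]  0  ''
   9  s[9:],s[0:]  1  'e'

n(n+1)/2 = 10·11/2 = 55
Σ LCP = 0 + 1 + 2 + 0 + 1 + 0 + 0 + 1 + 0 + 1 = 6
distinct = 55 − 6 = 49

49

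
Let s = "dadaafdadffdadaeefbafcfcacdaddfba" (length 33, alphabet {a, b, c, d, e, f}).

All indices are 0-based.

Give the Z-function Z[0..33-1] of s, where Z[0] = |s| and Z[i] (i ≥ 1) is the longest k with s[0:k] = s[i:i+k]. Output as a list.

[33, 0, 2, 0, 0, 0, 3, 0, 1, 0, 0, 4, 0, 2, 0, 0, 0, 0, 0, 0, 0, 0, 0, 0, 0, 0, 3, 0, 1, 1, 0, 0, 0]

Z[0]=33
i=1: fresh scan; Z[1]=0
i=2: fresh scan; Z[2]=2 scan→box=[2,4)
i=3: min(r-i=1, Z[1]=0)=0; Z[3]=0
i=4: fresh scan; Z[4]=0
i=5: fresh scan; Z[5]=0
i=6: fresh scan; Z[6]=3 scan→box=[6,9)
i=7: min(r-i=2, Z[1]=0)=0; Z[7]=0
i=8: min(r-i=1, Z[2]=2)=1; Z[8]=1
i=9: fresh scan; Z[9]=0
i=10: fresh scan; Z[10]=0
i=11: fresh scan; Z[11]=4 scan→box=[11,15)
i=12: min(r-i=3, Z[1]=0)=0; Z[12]=0
i=13: min(r-i=2, Z[2]=2)=2; Z[13]=2
i=14: min(r-i=1, Z[3]=0)=0; Z[14]=0
i=15: fresh scan; Z[15]=0
i=16: fresh scan; Z[16]=0
i=17: fresh scan; Z[17]=0
i=18: fresh scan; Z[18]=0
i=19: fresh scan; Z[19]=0
i=20: fresh scan; Z[20]=0
i=21: fresh scan; Z[21]=0
i=22: fresh scan; Z[22]=0
i=23: fresh scan; Z[23]=0
i=24: fresh scan; Z[24]=0
i=25: fresh scan; Z[25]=0
i=26: fresh scan; Z[26]=3 scan→box=[26,29)
i=27: min(r-i=2, Z[1]=0)=0; Z[27]=0
i=28: min(r-i=1, Z[2]=2)=1; Z[28]=1
i=29: fresh scan; Z[29]=1 scan→box=[29,30)
i=30: fresh scan; Z[30]=0
i=31: fresh scan; Z[31]=0
i=32: fresh scan; Z[32]=0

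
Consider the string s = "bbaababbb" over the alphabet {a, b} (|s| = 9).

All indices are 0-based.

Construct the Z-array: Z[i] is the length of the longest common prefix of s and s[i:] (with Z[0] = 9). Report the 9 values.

[9, 1, 0, 0, 1, 0, 2, 2, 1]

Z[0]=9
i=1: i≥r, start 0; Z[1]=1 grow→box=[1,2)
i=2: i≥r, start 0; Z[2]=0
i=3: i≥r, start 0; Z[3]=0
i=4: i≥r, start 0; Z[4]=1 grow→box=[4,5)
i=5: i≥r, start 0; Z[5]=0
i=6: i≥r, start 0; Z[6]=2 grow→box=[6,8)
i=7: min(r-i=1, Z[1]=1)=1; Z[7]=2 grow→box=[7,9)
i=8: min(r-i=1, Z[1]=1)=1; Z[8]=1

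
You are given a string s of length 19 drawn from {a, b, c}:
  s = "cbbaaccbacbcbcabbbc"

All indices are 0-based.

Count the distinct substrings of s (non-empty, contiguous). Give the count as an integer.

sorted suffixes:
  #0 SA[0]=3  'aaccbacbcbcabbbc'
  #1 SA[1]=14  'abbbc'
  #2 SA[2]=8  'acbcbcabbbc'
  #3 SA[3]=4  'accbacbcbcabbbc'
  #4 SA[4]=2  'baaccbacbcbcabbbc'
  #5 SA[5]=7  'bacbcbcabbbc'
  #6 SA[6]=1  'bbaaccbacbcbcabbbc'
  #7 SA[7]=15  'bbbc'
  #8 SA[8]=16  'bbc'
  #9 SA[9]=17  'bc'
  #10 SA[10]=12  'bcabbbc'
  #11 SA[11]=10  'bcbcabbbc'
  #12 SA[12]=18  'c'
  #13 SA[13]=13  'cabbbc'
  #14 SA[14]=6  'cbacbcbcabbbc'
  #15 SA[15]=0  'cbbaaccbacbcbcabbbc'
  #16 SA[16]=11  'cbcabbbc'
  #17 SA[17]=9  'cbcbcabbbc'
  #18 SA[18]=5  'ccbacbcbcabbbc'

SA = [3, 14, 8, 4, 2, 7, 1, 15, 16, 17, 12, 10, 18, 13, 6, 0, 11, 9, 5]
i: (SA[i-1],SA[i]) lcp shared
  1: (3,14) 1 'a'
  2: (14,8) 1 'a'
  3: (8,4) 2 'ac'
  4: (4,2) 0 ''
  5: (2,7) 2 'ba'
  6: (7,1) 1 'b'
  7: (1,15) 2 'bb'
  8: (15,16) 2 'bb'
  9: (16,17) 1 'b'
  10: (17,12) 2 'bc'
  11: (12,10) 2 'bc'
  12: (10,18) 0 ''
  13: (18,13) 1 'c'
  14: (13,6) 1 'c'
  15: (6,0) 2 'cb'
  16: (0,11) 2 'cb'
  17: (11,9) 3 'cbc'
  18: (9,5) 1 'c'

n(n+1)/2 = 19·20/2 = 190
Σ LCP = 0 + 1 + 1 + 2 + 0 + 2 + 1 + 2 + 2 + 1 + 2 + 2 + 0 + 1 + 1 + 2 + 2 + 3 + 1 = 26
distinct = 190 − 26 = 164

164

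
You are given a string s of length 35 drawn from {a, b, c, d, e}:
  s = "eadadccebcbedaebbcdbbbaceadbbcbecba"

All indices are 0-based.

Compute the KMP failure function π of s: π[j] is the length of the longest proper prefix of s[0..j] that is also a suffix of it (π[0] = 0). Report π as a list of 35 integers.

[0, 0, 0, 0, 0, 0, 0, 1, 0, 0, 0, 1, 0, 0, 1, 0, 0, 0, 0, 0, 0, 0, 0, 0, 1, 2, 3, 0, 0, 0, 0, 1, 0, 0, 0]

π[0] = 0
j=1 s[j]='a': π[1]=0 (border '')
j=2 s[j]='d': π[2]=0 (border '')
j=3 s[j]='a': π[3]=0 (border '')
j=4 s[j]='d': π[4]=0 (border '')
j=5 s[j]='c': π[5]=0 (border '')
j=6 s[j]='c': π[6]=0 (border '')
j=7 s[j]='e': π[7]=1 (border 'e')
j=8 s[j]='b': k: 1→0; π[8]=0 (border '')
j=9 s[j]='c': π[9]=0 (border '')
j=10 s[j]='b': π[10]=0 (border '')
j=11 s[j]='e': π[11]=1 (border 'e')
j=12 s[j]='d': k: 1→0; π[12]=0 (border '')
j=13 s[j]='a': π[13]=0 (border '')
j=14 s[j]='e': π[14]=1 (border 'e')
j=15 s[j]='b': k: 1→0; π[15]=0 (border '')
j=16 s[j]='b': π[16]=0 (border '')
j=17 s[j]='c': π[17]=0 (border '')
j=18 s[j]='d': π[18]=0 (border '')
j=19 s[j]='b': π[19]=0 (border '')
j=20 s[j]='b': π[20]=0 (border '')
j=21 s[j]='b': π[21]=0 (border '')
j=22 s[j]='a': π[22]=0 (border '')
j=23 s[j]='c': π[23]=0 (border '')
j=24 s[j]='e': π[24]=1 (border 'e')
j=25 s[j]='a': π[25]=2 (border 'ea')
j=26 s[j]='d': π[26]=3 (border 'ead')
j=27 s[j]='b': k: 3→0; π[27]=0 (border '')
j=28 s[j]='b': π[28]=0 (border '')
j=29 s[j]='c': π[29]=0 (border '')
j=30 s[j]='b': π[30]=0 (border '')
j=31 s[j]='e': π[31]=1 (border 'e')
j=32 s[j]='c': k: 1→0; π[32]=0 (border '')
j=33 s[j]='b': π[33]=0 (border '')
j=34 s[j]='a': π[34]=0 (border '')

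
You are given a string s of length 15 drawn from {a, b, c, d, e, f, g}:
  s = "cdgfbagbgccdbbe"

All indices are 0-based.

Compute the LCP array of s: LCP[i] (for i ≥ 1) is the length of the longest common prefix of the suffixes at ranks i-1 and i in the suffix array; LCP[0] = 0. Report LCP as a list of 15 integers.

rank→(start, suffix):
  0 → (5, 'agbgccdbbe')
  1 → (4, 'bagbgccdbbe')
  2 → (12, 'bbe')
  3 → (13, 'be')
  4 → (7, 'bgccdbbe')
  5 → (9, 'ccdbbe')
  6 → (10, 'cdbbe')
  7 → (0, 'cdgfbagbgccdbbe')
  8 → (11, 'dbbe')
  9 → (1, 'dgfbagbgccdbbe')
  10 → (14, 'e')
  11 → (3, 'fbagbgccdbbe')
  12 → (6, 'gbgccdbbe')
  13 → (8, 'gccdbbe')
  14 → (2, 'gfbagbgccdbbe')

SA = [5, 4, 12, 13, 7, 9, 10, 0, 11, 1, 14, 3, 6, 8, 2]
rank  pair      lcp
   1  s[5:],s[4:]  0  ''
   2  s[4:],s[12:]  1  'b'
   3  s[12:],s[13:]  1  'b'
   4  s[13:],s[7:]  1  'b'
   5  s[7:],s[9:]  0  ''
   6  s[9:],s[10:]  1  'c'
   7  s[10:],s[0:]  2  'cd'
   8  s[0:],s[11:]  0  ''
   9  s[11:],s[1:]  1  'd'
  10  s[1:],s[14:]  0  ''
  11  s[14:],s[3:]  0  ''
  12  s[3:],s[6:]  0  ''
  13  s[6:],s[8:]  1  'g'
  14  s[8:],s[2:]  1  'g'

[0, 0, 1, 1, 1, 0, 1, 2, 0, 1, 0, 0, 0, 1, 1]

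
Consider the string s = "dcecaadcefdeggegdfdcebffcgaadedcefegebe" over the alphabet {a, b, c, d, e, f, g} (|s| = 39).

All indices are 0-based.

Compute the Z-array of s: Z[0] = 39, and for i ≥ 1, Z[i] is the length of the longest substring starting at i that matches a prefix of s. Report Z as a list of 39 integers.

[39, 0, 0, 0, 0, 0, 3, 0, 0, 0, 1, 0, 0, 0, 0, 0, 1, 0, 3, 0, 0, 0, 0, 0, 0, 0, 0, 0, 1, 0, 3, 0, 0, 0, 0, 0, 0, 0, 0]

Z[0]=39
i=1: outside box; Z[1]=0
i=2: outside box; Z[2]=0
i=3: outside box; Z[3]=0
i=4: outside box; Z[4]=0
i=5: outside box; Z[5]=0
i=6: outside box; Z[6]=3 grow→box=[6,9)
i=7: min(r-i=2, Z[1]=0)=0; Z[7]=0
i=8: min(r-i=1, Z[2]=0)=0; Z[8]=0
i=9: outside box; Z[9]=0
i=10: outside box; Z[10]=1 grow→box=[10,11)
i=11: outside box; Z[11]=0
i=12: outside box; Z[12]=0
i=13: outside box; Z[13]=0
i=14: outside box; Z[14]=0
i=15: outside box; Z[15]=0
i=16: outside box; Z[16]=1 grow→box=[16,17)
i=17: outside box; Z[17]=0
i=18: outside box; Z[18]=3 grow→box=[18,21)
i=19: min(r-i=2, Z[1]=0)=0; Z[19]=0
i=20: min(r-i=1, Z[2]=0)=0; Z[20]=0
i=21: outside box; Z[21]=0
i=22: outside box; Z[22]=0
i=23: outside box; Z[23]=0
i=24: outside box; Z[24]=0
i=25: outside box; Z[25]=0
i=26: outside box; Z[26]=0
i=27: outside box; Z[27]=0
i=28: outside box; Z[28]=1 grow→box=[28,29)
i=29: outside box; Z[29]=0
i=30: outside box; Z[30]=3 grow→box=[30,33)
i=31: min(r-i=2, Z[1]=0)=0; Z[31]=0
i=32: min(r-i=1, Z[2]=0)=0; Z[32]=0
i=33: outside box; Z[33]=0
i=34: outside box; Z[34]=0
i=35: outside box; Z[35]=0
i=36: outside box; Z[36]=0
i=37: outside box; Z[37]=0
i=38: outside box; Z[38]=0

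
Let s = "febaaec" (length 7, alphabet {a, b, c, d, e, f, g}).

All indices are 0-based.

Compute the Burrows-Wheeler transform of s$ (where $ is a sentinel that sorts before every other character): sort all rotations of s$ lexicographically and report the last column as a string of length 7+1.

rank  rotation  last
    0  $febaaec  c
    1  aaec$feb  b
    2  aec$feba  a
    3  baaec$fe  e
    4  c$febaae  e
    5  ebaaec$f  f
    6  ec$febaa  a
    7  febaaec$  $

cbaeefa$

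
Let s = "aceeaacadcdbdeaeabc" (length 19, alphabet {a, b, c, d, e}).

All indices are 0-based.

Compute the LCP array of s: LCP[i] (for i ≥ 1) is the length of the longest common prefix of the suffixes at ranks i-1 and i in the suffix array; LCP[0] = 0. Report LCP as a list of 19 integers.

[0, 1, 1, 2, 1, 1, 0, 1, 0, 1, 1, 1, 0, 1, 1, 0, 2, 2, 1]

rank→(start, suffix):
  0 → (4, 'aacadcdbdeaeabc')
  1 → (16, 'abc')
  2 → (5, 'acadcdbdeaeabc')
  3 → (0, 'aceeaacadcdbdeaeabc')
  4 → (7, 'adcdbdeaeabc')
  5 → (14, 'aeabc')
  6 → (17, 'bc')
  7 → (11, 'bdeaeabc')
  8 → (18, 'c')
  9 → (6, 'cadcdbdeaeabc')
  10 → (9, 'cdbdeaeabc')
  11 → (1, 'ceeaacadcdbdeaeabc')
  12 → (10, 'dbdeaeabc')
  13 → (8, 'dcdbdeaeabc')
  14 → (12, 'deaeabc')
  15 → (3, 'eaacadcdbdeaeabc')
  16 → (15, 'eabc')
  17 → (13, 'eaeabc')
  18 → (2, 'eeaacadcdbdeaeabc')

SA = [4, 16, 5, 0, 7, 14, 17, 11, 18, 6, 9, 1, 10, 8, 12, 3, 15, 13, 2]
i: (SA[i-1],SA[i]) lcp shared
  1: (4,16) 1 'a'
  2: (16,5) 1 'a'
  3: (5,0) 2 'ac'
  4: (0,7) 1 'a'
  5: (7,14) 1 'a'
  6: (14,17) 0 ''
  7: (17,11) 1 'b'
  8: (11,18) 0 ''
  9: (18,6) 1 'c'
  10: (6,9) 1 'c'
  11: (9,1) 1 'c'
  12: (1,10) 0 ''
  13: (10,8) 1 'd'
  14: (8,12) 1 'd'
  15: (12,3) 0 ''
  16: (3,15) 2 'ea'
  17: (15,13) 2 'ea'
  18: (13,2) 1 'e'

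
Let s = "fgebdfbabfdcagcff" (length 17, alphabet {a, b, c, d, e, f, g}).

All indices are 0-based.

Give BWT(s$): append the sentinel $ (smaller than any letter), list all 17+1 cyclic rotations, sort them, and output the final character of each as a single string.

fbcfeadgfbgfdbc$af

rank  rotation            last
    0  $fgebdfbabfdcagcff  f
    1  abfdcagcff$fgebdfb  b
    2  agcff$fgebdfbabfdc  c
    3  babfdcagcff$fgebdf  f
    4  bdfbabfdcagcff$fge  e
    5  bfdcagcff$fgebdfba  a
    6  cagcff$fgebdfbabfd  d
    7  cff$fgebdfbabfdcag  g
    8  dcagcff$fgebdfbabf  f
    9  dfbabfdcagcff$fgeb  b
   10  ebdfbabfdcagcff$fg  g
   11  f$fgebdfbabfdcagcf  f
   12  fbabfdcagcff$fgebd  d
   13  fdcagcff$fgebdfbab  b
   14  ff$fgebdfbabfdcagc  c
   15  fgebdfbabfdcagcff$  $
   16  gcff$fgebdfbabfdca  a
   17  gebdfbabfdcagcff$f  f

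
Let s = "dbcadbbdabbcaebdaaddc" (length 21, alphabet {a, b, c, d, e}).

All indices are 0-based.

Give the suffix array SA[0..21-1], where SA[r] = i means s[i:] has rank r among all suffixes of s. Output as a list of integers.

[16, 8, 3, 17, 12, 9, 5, 1, 10, 14, 6, 20, 2, 11, 15, 7, 4, 0, 19, 18, 13]

sorted suffixes:
  #0 SA[0]=16  'aaddc'
  #1 SA[1]=8  'abbcaebdaaddc'
  #2 SA[2]=3  'adbbdabbcaebdaaddc'
  #3 SA[3]=17  'addc'
  #4 SA[4]=12  'aebdaaddc'
  #5 SA[5]=9  'bbcaebdaaddc'
  #6 SA[6]=5  'bbdabbcaebdaaddc'
  #7 SA[7]=1  'bcadbbdabbcaebdaaddc'
  #8 SA[8]=10  'bcaebdaaddc'
  #9 SA[9]=14  'bdaaddc'
  #10 SA[10]=6  'bdabbcaebdaaddc'
  #11 SA[11]=20  'c'
  #12 SA[12]=2  'cadbbdabbcaebdaaddc'
  #13 SA[13]=11  'caebdaaddc'
  #14 SA[14]=15  'daaddc'
  #15 SA[15]=7  'dabbcaebdaaddc'
  #16 SA[16]=4  'dbbdabbcaebdaaddc'
  #17 SA[17]=0  'dbcadbbdabbcaebdaaddc'
  #18 SA[18]=19  'dc'
  #19 SA[19]=18  'ddc'
  #20 SA[20]=13  'ebdaaddc'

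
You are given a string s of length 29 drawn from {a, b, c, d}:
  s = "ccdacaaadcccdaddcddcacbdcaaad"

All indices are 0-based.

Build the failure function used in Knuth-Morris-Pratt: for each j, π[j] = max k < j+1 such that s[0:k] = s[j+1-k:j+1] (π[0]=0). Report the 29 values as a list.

[0, 1, 0, 0, 1, 0, 0, 0, 0, 1, 2, 2, 3, 4, 0, 0, 1, 0, 0, 1, 0, 1, 0, 0, 1, 0, 0, 0, 0]

π[0] = 0
j=1 s[j]='c': π[1]=1 (border 'c')
j=2 s[j]='d': k: 1→0; π[2]=0 (border '')
j=3 s[j]='a': π[3]=0 (border '')
j=4 s[j]='c': π[4]=1 (border 'c')
j=5 s[j]='a': k: 1→0; π[5]=0 (border '')
j=6 s[j]='a': π[6]=0 (border '')
j=7 s[j]='a': π[7]=0 (border '')
j=8 s[j]='d': π[8]=0 (border '')
j=9 s[j]='c': π[9]=1 (border 'c')
j=10 s[j]='c': π[10]=2 (border 'cc')
j=11 s[j]='c': k: 2→1; π[11]=2 (border 'cc')
j=12 s[j]='d': π[12]=3 (border 'ccd')
j=13 s[j]='a': π[13]=4 (border 'ccda')
j=14 s[j]='d': k: 4→0; π[14]=0 (border '')
j=15 s[j]='d': π[15]=0 (border '')
j=16 s[j]='c': π[16]=1 (border 'c')
j=17 s[j]='d': k: 1→0; π[17]=0 (border '')
j=18 s[j]='d': π[18]=0 (border '')
j=19 s[j]='c': π[19]=1 (border 'c')
j=20 s[j]='a': k: 1→0; π[20]=0 (border '')
j=21 s[j]='c': π[21]=1 (border 'c')
j=22 s[j]='b': k: 1→0; π[22]=0 (border '')
j=23 s[j]='d': π[23]=0 (border '')
j=24 s[j]='c': π[24]=1 (border 'c')
j=25 s[j]='a': k: 1→0; π[25]=0 (border '')
j=26 s[j]='a': π[26]=0 (border '')
j=27 s[j]='a': π[27]=0 (border '')
j=28 s[j]='d': π[28]=0 (border '')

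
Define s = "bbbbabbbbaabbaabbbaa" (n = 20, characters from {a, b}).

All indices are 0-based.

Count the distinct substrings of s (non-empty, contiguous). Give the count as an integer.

152

sorted suffixes:
  #0 SA[0]=19  'a'
  #1 SA[1]=18  'aa'
  #2 SA[2]=9  'aabbaabbbaa'
  #3 SA[3]=13  'aabbbaa'
  #4 SA[4]=10  'abbaabbbaa'
  #5 SA[5]=14  'abbbaa'
  #6 SA[6]=4  'abbbbaabbaabbbaa'
  #7 SA[7]=17  'baa'
  #8 SA[8]=8  'baabbaabbbaa'
  #9 SA[9]=12  'baabbbaa'
  #10 SA[10]=3  'babbbbaabbaabbbaa'
  #11 SA[11]=16  'bbaa'
  #12 SA[12]=7  'bbaabbaabbbaa'
  #13 SA[13]=11  'bbaabbbaa'
  #14 SA[14]=2  'bbabbbbaabbaabbbaa'
  #15 SA[15]=15  'bbbaa'
  #16 SA[16]=6  'bbbaabbaabbbaa'
  #17 SA[17]=1  'bbbabbbbaabbaabbbaa'
  #18 SA[18]=5  'bbbbaabbaabbbaa'
  #19 SA[19]=0  'bbbbabbbbaabbaabbbaa'

SA = [19, 18, 9, 13, 10, 14, 4, 17, 8, 12, 3, 16, 7, 11, 2, 15, 6, 1, 5, 0]
i: (SA[i-1],SA[i]) lcp shared
  1: (19,18) 1 'a'
  2: (18,9) 2 'aa'
  3: (9,13) 4 'aabb'
  4: (13,10) 1 'a'
  5: (10,14) 3 'abb'
  6: (14,4) 4 'abbb'
  7: (4,17) 0 ''
  8: (17,8) 3 'baa'
  9: (8,12) 5 'baabb'
  10: (12,3) 2 'ba'
  11: (3,16) 1 'b'
  12: (16,7) 4 'bbaa'
  13: (7,11) 6 'bbaabb'
  14: (11,2) 3 'bba'
  15: (2,15) 2 'bb'
  16: (15,6) 5 'bbbaa'
  17: (6,1) 4 'bbba'
  18: (1,5) 3 'bbb'
  19: (5,0) 5 'bbbba'

n(n+1)/2 = 20·21/2 = 210
Σ LCP = 0 + 1 + 2 + 4 + 1 + 3 + 4 + 0 + 3 + 5 + 2 + 1 + 4 + 6 + 3 + 2 + 5 + 4 + 3 + 5 = 58
distinct = 210 − 58 = 152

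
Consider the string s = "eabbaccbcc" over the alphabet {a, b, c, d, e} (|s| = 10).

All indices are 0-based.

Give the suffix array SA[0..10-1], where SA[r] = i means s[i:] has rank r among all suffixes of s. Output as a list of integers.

[1, 4, 3, 2, 7, 9, 6, 8, 5, 0]

rank→(start, suffix):
  0 → (1, 'abbaccbcc')
  1 → (4, 'accbcc')
  2 → (3, 'baccbcc')
  3 → (2, 'bbaccbcc')
  4 → (7, 'bcc')
  5 → (9, 'c')
  6 → (6, 'cbcc')
  7 → (8, 'cc')
  8 → (5, 'ccbcc')
  9 → (0, 'eabbaccbcc')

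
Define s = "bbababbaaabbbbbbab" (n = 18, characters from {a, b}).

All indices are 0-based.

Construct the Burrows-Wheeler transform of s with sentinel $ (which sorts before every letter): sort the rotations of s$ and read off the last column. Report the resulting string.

bbabbbaabbbaab$bbba

rank  rotation             last
    0  $bbababbaaabbbbbbab  b
    1  aaabbbbbbab$bbababb  b
    2  aabbbbbbab$bbababba  a
    3  ab$bbababbaaabbbbbb  b
    4  ababbaaabbbbbbab$bb  b
    5  abbaaabbbbbbab$bbab  b
    6  abbbbbbab$bbababbaa  a
    7  b$bbababbaaabbbbbba  a
    8  baaabbbbbbab$bbabab  b
    9  bab$bbababbaaabbbbb  b
   10  bababbaaabbbbbbab$b  b
   11  babbaaabbbbbbab$bba  a
   12  bbaaabbbbbbab$bbaba  a
   13  bbab$bbababbaaabbbb  b
   14  bbababbaaabbbbbbab$  $
   15  bbbab$bbababbaaabbb  b
   16  bbbbab$bbababbaaabb  b
   17  bbbbbab$bbababbaaab  b
   18  bbbbbbab$bbababbaaa  a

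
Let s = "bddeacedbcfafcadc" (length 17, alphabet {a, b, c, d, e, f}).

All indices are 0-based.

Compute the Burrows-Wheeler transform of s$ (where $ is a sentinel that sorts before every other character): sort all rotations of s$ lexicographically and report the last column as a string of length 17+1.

rank  rotation            last
    0  $bddeacedbcfafcadc  c
    1  acedbcfafcadc$bdde  e
    2  adc$bddeacedbcfafc  c
    3  afcadc$bddeacedbcf  f
    4  bcfafcadc$bddeaced  d
    5  bddeacedbcfafcadc$  $
    6  c$bddeacedbcfafcad  d
    7  cadc$bddeacedbcfaf  f
    8  cedbcfafcadc$bddea  a
    9  cfafcadc$bddeacedb  b
   10  dbcfafcadc$bddeace  e
   11  dc$bddeacedbcfafca  a
   12  ddeacedbcfafcadc$b  b
   13  deacedbcfafcadc$bd  d
   14  eacedbcfafcadc$bdd  d
   15  edbcfafcadc$bddeac  c
   16  fafcadc$bddeacedbc  c
   17  fcadc$bddeacedbcfa  a

cecfd$dfabeabddcca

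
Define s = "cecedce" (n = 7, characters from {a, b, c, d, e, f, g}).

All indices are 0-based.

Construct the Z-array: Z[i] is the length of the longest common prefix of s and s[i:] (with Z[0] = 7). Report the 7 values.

Z[0]=7
i=1: i≥r, start 0; Z[1]=0
i=2: i≥r, start 0; Z[2]=2 scan→box=[2,4)
i=3: min(r-i=1, Z[1]=0)=0; Z[3]=0
i=4: i≥r, start 0; Z[4]=0
i=5: i≥r, start 0; Z[5]=2 scan→box=[5,7)
i=6: min(r-i=1, Z[1]=0)=0; Z[6]=0

[7, 0, 2, 0, 0, 2, 0]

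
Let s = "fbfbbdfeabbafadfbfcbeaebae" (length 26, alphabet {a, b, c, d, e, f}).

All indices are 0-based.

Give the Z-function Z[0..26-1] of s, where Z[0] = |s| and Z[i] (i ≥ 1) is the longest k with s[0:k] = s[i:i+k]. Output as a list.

Z[0]=26
i=1: i≥r, start 0; Z[1]=0
i=2: i≥r, start 0; Z[2]=2 extend→box=[2,4)
i=3: min(r-i=1, Z[1]=0)=0; Z[3]=0
i=4: i≥r, start 0; Z[4]=0
i=5: i≥r, start 0; Z[5]=0
i=6: i≥r, start 0; Z[6]=1 extend→box=[6,7)
i=7: i≥r, start 0; Z[7]=0
i=8: i≥r, start 0; Z[8]=0
i=9: i≥r, start 0; Z[9]=0
i=10: i≥r, start 0; Z[10]=0
i=11: i≥r, start 0; Z[11]=0
i=12: i≥r, start 0; Z[12]=1 extend→box=[12,13)
i=13: i≥r, start 0; Z[13]=0
i=14: i≥r, start 0; Z[14]=0
i=15: i≥r, start 0; Z[15]=3 extend→box=[15,18)
i=16: min(r-i=2, Z[1]=0)=0; Z[16]=0
i=17: min(r-i=1, Z[2]=2)=1; Z[17]=1
i=18: i≥r, start 0; Z[18]=0
i=19: i≥r, start 0; Z[19]=0
i=20: i≥r, start 0; Z[20]=0
i=21: i≥r, start 0; Z[21]=0
i=22: i≥r, start 0; Z[22]=0
i=23: i≥r, start 0; Z[23]=0
i=24: i≥r, start 0; Z[24]=0
i=25: i≥r, start 0; Z[25]=0

[26, 0, 2, 0, 0, 0, 1, 0, 0, 0, 0, 0, 1, 0, 0, 3, 0, 1, 0, 0, 0, 0, 0, 0, 0, 0]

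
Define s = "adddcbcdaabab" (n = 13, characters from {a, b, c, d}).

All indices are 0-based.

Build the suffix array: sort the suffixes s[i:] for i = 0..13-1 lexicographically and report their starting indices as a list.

[8, 11, 9, 0, 12, 10, 5, 4, 6, 7, 3, 2, 1]

rank→(start, suffix):
  0 → (8, 'aabab')
  1 → (11, 'ab')
  2 → (9, 'abab')
  3 → (0, 'adddcbcdaabab')
  4 → (12, 'b')
  5 → (10, 'bab')
  6 → (5, 'bcdaabab')
  7 → (4, 'cbcdaabab')
  8 → (6, 'cdaabab')
  9 → (7, 'daabab')
  10 → (3, 'dcbcdaabab')
  11 → (2, 'ddcbcdaabab')
  12 → (1, 'dddcbcdaabab')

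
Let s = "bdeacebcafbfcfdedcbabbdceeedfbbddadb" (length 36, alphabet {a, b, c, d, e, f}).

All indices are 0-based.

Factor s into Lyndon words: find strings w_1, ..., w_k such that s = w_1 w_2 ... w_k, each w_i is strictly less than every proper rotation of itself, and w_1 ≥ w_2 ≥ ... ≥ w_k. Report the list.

emit factor 1: 'bde' (i=0, period=3)
emit factor 2: 'acebcafbfcfdedcb' (i=3, period=16)
emit factor 3: 'abbdceeedfbbddadb' (i=19, period=17)

["bde", "acebcafbfcfdedcb", "abbdceeedfbbddadb"]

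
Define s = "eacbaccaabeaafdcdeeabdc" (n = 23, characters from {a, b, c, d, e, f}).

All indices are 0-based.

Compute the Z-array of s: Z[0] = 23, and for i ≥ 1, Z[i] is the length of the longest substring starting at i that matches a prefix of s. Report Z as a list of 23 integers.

[23, 0, 0, 0, 0, 0, 0, 0, 0, 0, 2, 0, 0, 0, 0, 0, 0, 1, 2, 0, 0, 0, 0]

Z[0]=23
i=1: i≥r, start 0; Z[1]=0
i=2: i≥r, start 0; Z[2]=0
i=3: i≥r, start 0; Z[3]=0
i=4: i≥r, start 0; Z[4]=0
i=5: i≥r, start 0; Z[5]=0
i=6: i≥r, start 0; Z[6]=0
i=7: i≥r, start 0; Z[7]=0
i=8: i≥r, start 0; Z[8]=0
i=9: i≥r, start 0; Z[9]=0
i=10: i≥r, start 0; Z[10]=2 grow→box=[10,12)
i=11: min(r-i=1, Z[1]=0)=0; Z[11]=0
i=12: i≥r, start 0; Z[12]=0
i=13: i≥r, start 0; Z[13]=0
i=14: i≥r, start 0; Z[14]=0
i=15: i≥r, start 0; Z[15]=0
i=16: i≥r, start 0; Z[16]=0
i=17: i≥r, start 0; Z[17]=1 grow→box=[17,18)
i=18: i≥r, start 0; Z[18]=2 grow→box=[18,20)
i=19: min(r-i=1, Z[1]=0)=0; Z[19]=0
i=20: i≥r, start 0; Z[20]=0
i=21: i≥r, start 0; Z[21]=0
i=22: i≥r, start 0; Z[22]=0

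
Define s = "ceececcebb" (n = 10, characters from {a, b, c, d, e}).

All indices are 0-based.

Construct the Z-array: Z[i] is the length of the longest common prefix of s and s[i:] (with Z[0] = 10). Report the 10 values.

[10, 0, 0, 2, 0, 1, 2, 0, 0, 0]

Z[0]=10
i=1: fresh scan; Z[1]=0
i=2: fresh scan; Z[2]=0
i=3: fresh scan; Z[3]=2 extend→box=[3,5)
i=4: min(r-i=1, Z[1]=0)=0; Z[4]=0
i=5: fresh scan; Z[5]=1 extend→box=[5,6)
i=6: fresh scan; Z[6]=2 extend→box=[6,8)
i=7: min(r-i=1, Z[1]=0)=0; Z[7]=0
i=8: fresh scan; Z[8]=0
i=9: fresh scan; Z[9]=0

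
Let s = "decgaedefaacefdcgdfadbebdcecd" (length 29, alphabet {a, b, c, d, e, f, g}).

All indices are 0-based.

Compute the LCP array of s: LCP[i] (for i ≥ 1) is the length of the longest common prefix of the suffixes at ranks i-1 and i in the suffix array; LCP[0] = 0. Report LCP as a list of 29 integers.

rank→(start, suffix):
  0 → (9, 'aacefdcgdfadbebdcecd')
  1 → (10, 'acefdcgdfadbebdcecd')
  2 → (19, 'adbebdcecd')
  3 → (4, 'aedefaacefdcgdfadbebdcecd')
  4 → (23, 'bdcecd')
  5 → (21, 'bebdcecd')
  6 → (27, 'cd')
  7 → (25, 'cecd')
  8 → (11, 'cefdcgdfadbebdcecd')
  9 → (2, 'cgaedefaacefdcgdfadbebdcecd')
  10 → (15, 'cgdfadbebdcecd')
  11 → (28, 'd')
  12 → (20, 'dbebdcecd')
  13 → (24, 'dcecd')
  14 → (14, 'dcgdfadbebdcecd')
  15 → (0, 'decgaedefaacefdcgdfadbebdcecd')
  16 → (6, 'defaacefdcgdfadbebdcecd')
  17 → (17, 'dfadbebdcecd')
  18 → (22, 'ebdcecd')
  19 → (26, 'ecd')
  20 → (1, 'ecgaedefaacefdcgdfadbebdcecd')
  21 → (5, 'edefaacefdcgdfadbebdcecd')
  22 → (7, 'efaacefdcgdfadbebdcecd')
  23 → (12, 'efdcgdfadbebdcecd')
  24 → (8, 'faacefdcgdfadbebdcecd')
  25 → (18, 'fadbebdcecd')
  26 → (13, 'fdcgdfadbebdcecd')
  27 → (3, 'gaedefaacefdcgdfadbebdcecd')
  28 → (16, 'gdfadbebdcecd')

SA = [9, 10, 19, 4, 23, 21, 27, 25, 11, 2, 15, 28, 20, 24, 14, 0, 6, 17, 22, 26, 1, 5, 7, 12, 8, 18, 13, 3, 16]
i: (SA[i-1],SA[i]) lcp shared
  1: (9,10) 1 'a'
  2: (10,19) 1 'a'
  3: (19,4) 1 'a'
  4: (4,23) 0 ''
  5: (23,21) 1 'b'
  6: (21,27) 0 ''
  7: (27,25) 1 'c'
  8: (25,11) 2 'ce'
  9: (11,2) 1 'c'
  10: (2,15) 2 'cg'
  11: (15,28) 0 ''
  12: (28,20) 1 'd'
  13: (20,24) 1 'd'
  14: (24,14) 2 'dc'
  15: (14,0) 1 'd'
  16: (0,6) 2 'de'
  17: (6,17) 1 'd'
  18: (17,22) 0 ''
  19: (22,26) 1 'e'
  20: (26,1) 2 'ec'
  21: (1,5) 1 'e'
  22: (5,7) 1 'e'
  23: (7,12) 2 'ef'
  24: (12,8) 0 ''
  25: (8,18) 2 'fa'
  26: (18,13) 1 'f'
  27: (13,3) 0 ''
  28: (3,16) 1 'g'

[0, 1, 1, 1, 0, 1, 0, 1, 2, 1, 2, 0, 1, 1, 2, 1, 2, 1, 0, 1, 2, 1, 1, 2, 0, 2, 1, 0, 1]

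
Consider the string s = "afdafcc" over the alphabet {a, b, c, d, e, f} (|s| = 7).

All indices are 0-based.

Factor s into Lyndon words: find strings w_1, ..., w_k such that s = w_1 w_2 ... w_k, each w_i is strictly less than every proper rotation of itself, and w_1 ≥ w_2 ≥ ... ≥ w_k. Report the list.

emit factor 1: 'afd' (i=0, period=3)
emit factor 2: 'afcc' (i=3, period=4)

["afd", "afcc"]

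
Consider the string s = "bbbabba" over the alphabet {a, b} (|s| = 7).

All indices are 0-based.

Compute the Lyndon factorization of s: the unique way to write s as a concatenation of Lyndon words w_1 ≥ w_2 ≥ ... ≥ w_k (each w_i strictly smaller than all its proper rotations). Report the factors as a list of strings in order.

emit factor 1: 'b' (i=0, period=1)
emit factor 2: 'b' (i=1, period=1)
emit factor 3: 'b' (i=2, period=1)
emit factor 4: 'abb' (i=3, period=3)
emit factor 5: 'a' (i=6, period=1)

["b", "b", "b", "abb", "a"]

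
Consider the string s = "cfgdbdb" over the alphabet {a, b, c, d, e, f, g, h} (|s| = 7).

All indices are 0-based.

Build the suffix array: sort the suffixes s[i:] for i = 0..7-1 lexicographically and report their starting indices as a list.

[6, 4, 0, 5, 3, 1, 2]

rank→(start, suffix):
  0 → (6, 'b')
  1 → (4, 'bdb')
  2 → (0, 'cfgdbdb')
  3 → (5, 'db')
  4 → (3, 'dbdb')
  5 → (1, 'fgdbdb')
  6 → (2, 'gdbdb')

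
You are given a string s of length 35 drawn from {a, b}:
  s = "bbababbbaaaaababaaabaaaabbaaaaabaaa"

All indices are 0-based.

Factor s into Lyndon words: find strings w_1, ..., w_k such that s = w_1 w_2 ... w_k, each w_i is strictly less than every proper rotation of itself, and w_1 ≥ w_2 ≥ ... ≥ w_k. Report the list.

["b", "b", "ababbb", "aaaaababaaabaaaabb", "aaaaab", "a", "a", "a"]

emit factor 1: 'b' (i=0, period=1)
emit factor 2: 'b' (i=1, period=1)
emit factor 3: 'ababbb' (i=2, period=6)
emit factor 4: 'aaaaababaaabaaaabb' (i=8, period=18)
emit factor 5: 'aaaaab' (i=26, period=6)
emit factor 6: 'a' (i=32, period=1)
emit factor 7: 'a' (i=33, period=1)
emit factor 8: 'a' (i=34, period=1)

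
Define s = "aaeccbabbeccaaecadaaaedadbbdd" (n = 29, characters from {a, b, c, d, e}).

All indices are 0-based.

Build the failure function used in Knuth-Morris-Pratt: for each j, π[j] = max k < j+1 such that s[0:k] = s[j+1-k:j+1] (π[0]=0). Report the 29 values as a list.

π[0] = 0
j=1 s[j]='a': π[1]=1 (border 'a')
j=2 s[j]='e': k: 1→0; π[2]=0 (border '')
j=3 s[j]='c': π[3]=0 (border '')
j=4 s[j]='c': π[4]=0 (border '')
j=5 s[j]='b': π[5]=0 (border '')
j=6 s[j]='a': π[6]=1 (border 'a')
j=7 s[j]='b': k: 1→0; π[7]=0 (border '')
j=8 s[j]='b': π[8]=0 (border '')
j=9 s[j]='e': π[9]=0 (border '')
j=10 s[j]='c': π[10]=0 (border '')
j=11 s[j]='c': π[11]=0 (border '')
j=12 s[j]='a': π[12]=1 (border 'a')
j=13 s[j]='a': π[13]=2 (border 'aa')
j=14 s[j]='e': π[14]=3 (border 'aae')
j=15 s[j]='c': π[15]=4 (border 'aaec')
j=16 s[j]='a': k: 4→0; π[16]=1 (border 'a')
j=17 s[j]='d': k: 1→0; π[17]=0 (border '')
j=18 s[j]='a': π[18]=1 (border 'a')
j=19 s[j]='a': π[19]=2 (border 'aa')
j=20 s[j]='a': k: 2→1; π[20]=2 (border 'aa')
j=21 s[j]='e': π[21]=3 (border 'aae')
j=22 s[j]='d': k: 3→0; π[22]=0 (border '')
j=23 s[j]='a': π[23]=1 (border 'a')
j=24 s[j]='d': k: 1→0; π[24]=0 (border '')
j=25 s[j]='b': π[25]=0 (border '')
j=26 s[j]='b': π[26]=0 (border '')
j=27 s[j]='d': π[27]=0 (border '')
j=28 s[j]='d': π[28]=0 (border '')

[0, 1, 0, 0, 0, 0, 1, 0, 0, 0, 0, 0, 1, 2, 3, 4, 1, 0, 1, 2, 2, 3, 0, 1, 0, 0, 0, 0, 0]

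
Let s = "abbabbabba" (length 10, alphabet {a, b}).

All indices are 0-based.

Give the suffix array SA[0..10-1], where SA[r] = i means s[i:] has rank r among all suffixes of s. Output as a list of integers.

[9, 6, 3, 0, 8, 5, 2, 7, 4, 1]

rank | idx | suffix
   0 |   9 | a
   1 |   6 | abba
   2 |   3 | abbabba
   3 |   0 | abbabbabba
   4 |   8 | ba
   5 |   5 | babba
   6 |   2 | babbabba
   7 |   7 | bba
   8 |   4 | bbabba
   9 |   1 | bbabbabba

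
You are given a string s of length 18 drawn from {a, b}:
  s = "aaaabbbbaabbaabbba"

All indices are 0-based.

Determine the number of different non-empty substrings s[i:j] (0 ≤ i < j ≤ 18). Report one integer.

rank→(start, suffix):
  0 → (17, 'a')
  1 → (0, 'aaaabbbbaabbaabbba')
  2 → (1, 'aaabbbbaabbaabbba')
  3 → (8, 'aabbaabbba')
  4 → (12, 'aabbba')
  5 → (2, 'aabbbbaabbaabbba')
  6 → (9, 'abbaabbba')
  7 → (13, 'abbba')
  8 → (3, 'abbbbaabbaabbba')
  9 → (16, 'ba')
  10 → (7, 'baabbaabbba')
  11 → (11, 'baabbba')
  12 → (15, 'bba')
  13 → (6, 'bbaabbaabbba')
  14 → (10, 'bbaabbba')
  15 → (14, 'bbba')
  16 → (5, 'bbbaabbaabbba')
  17 → (4, 'bbbbaabbaabbba')

SA = [17, 0, 1, 8, 12, 2, 9, 13, 3, 16, 7, 11, 15, 6, 10, 14, 5, 4]
rank  pair      lcp
   1  s[17:],s[0:]  1  'a'
   2  s[0:],s[1:]  3  'aaa'
   3  s[1:],s[8:]  2  'aa'
   4  s[8:],s[12:]  4  'aabb'
   5  s[12:],s[2:]  5  'aabbb'
   6  s[2:],s[9:]  1  'a'
   7  s[9:],s[13:]  3  'abb'
   8  s[13:],s[3:]  4  'abbb'
   9  s[3:],s[16:]  0  ''
  10  s[16:],s[7:]  2  'ba'
  11  s[7:],s[11:]  5  'baabb'
  12  s[11:],s[15:]  1  'b'
  13  s[15:],s[6:]  3  'bba'
  14  s[6:],s[10:]  6  'bbaabb'
  15  s[10:],s[14:]  2  'bb'
  16  s[14:],s[5:]  4  'bbba'
  17  s[5:],s[4:]  3  'bbb'

n(n+1)/2 = 18·19/2 = 171
Σ LCP = 0 + 1 + 3 + 2 + 4 + 5 + 1 + 3 + 4 + 0 + 2 + 5 + 1 + 3 + 6 + 2 + 4 + 3 = 49
distinct = 171 − 49 = 122

122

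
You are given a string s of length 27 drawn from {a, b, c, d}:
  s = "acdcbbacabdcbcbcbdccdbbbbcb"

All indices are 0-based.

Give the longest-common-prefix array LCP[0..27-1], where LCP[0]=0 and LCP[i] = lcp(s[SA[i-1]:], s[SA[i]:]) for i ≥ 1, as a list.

[0, 1, 2, 0, 1, 1, 2, 3, 2, 1, 3, 3, 1, 3, 0, 1, 2, 2, 4, 2, 1, 1, 2, 0, 1, 3, 2]

sorted suffixes:
  #0 SA[0]=8  'abdcbcbcbdccdbbbbcb'
  #1 SA[1]=6  'acabdcbcbcbdccdbbbbcb'
  #2 SA[2]=0  'acdcbbacabdcbcbcbdccdbbbbcb'
  #3 SA[3]=26  'b'
  #4 SA[4]=5  'bacabdcbcbcbdccdbbbbcb'
  #5 SA[5]=4  'bbacabdcbcbcbdccdbbbbcb'
  #6 SA[6]=21  'bbbbcb'
  #7 SA[7]=22  'bbbcb'
  #8 SA[8]=23  'bbcb'
  #9 SA[9]=24  'bcb'
  #10 SA[10]=12  'bcbcbdccdbbbbcb'
  #11 SA[11]=14  'bcbdccdbbbbcb'
  #12 SA[12]=9  'bdcbcbcbdccdbbbbcb'
  #13 SA[13]=16  'bdccdbbbbcb'
  #14 SA[14]=7  'cabdcbcbcbdccdbbbbcb'
  #15 SA[15]=25  'cb'
  #16 SA[16]=3  'cbbacabdcbcbcbdccdbbbbcb'
  #17 SA[17]=11  'cbcbcbdccdbbbbcb'
  #18 SA[18]=13  'cbcbdccdbbbbcb'
  #19 SA[19]=15  'cbdccdbbbbcb'
  #20 SA[20]=18  'ccdbbbbcb'
  #21 SA[21]=19  'cdbbbbcb'
  #22 SA[22]=1  'cdcbbacabdcbcbcbdccdbbbbcb'
  #23 SA[23]=20  'dbbbbcb'
  #24 SA[24]=2  'dcbbacabdcbcbcbdccdbbbbcb'
  #25 SA[25]=10  'dcbcbcbdccdbbbbcb'
  #26 SA[26]=17  'dccdbbbbcb'

SA = [8, 6, 0, 26, 5, 4, 21, 22, 23, 24, 12, 14, 9, 16, 7, 25, 3, 11, 13, 15, 18, 19, 1, 20, 2, 10, 17]
[i] adj suffixes → lcp
  [1] 8/6 → 1 ('a')
  [2] 6/0 → 2 ('ac')
  [3] 0/26 → 0 ('')
  [4] 26/5 → 1 ('b')
  [5] 5/4 → 1 ('b')
  [6] 4/21 → 2 ('bb')
  [7] 21/22 → 3 ('bbb')
  [8] 22/23 → 2 ('bb')
  [9] 23/24 → 1 ('b')
  [10] 24/12 → 3 ('bcb')
  [11] 12/14 → 3 ('bcb')
  [12] 14/9 → 1 ('b')
  [13] 9/16 → 3 ('bdc')
  [14] 16/7 → 0 ('')
  [15] 7/25 → 1 ('c')
  [16] 25/3 → 2 ('cb')
  [17] 3/11 → 2 ('cb')
  [18] 11/13 → 4 ('cbcb')
  [19] 13/15 → 2 ('cb')
  [20] 15/18 → 1 ('c')
  [21] 18/19 → 1 ('c')
  [22] 19/1 → 2 ('cd')
  [23] 1/20 → 0 ('')
  [24] 20/2 → 1 ('d')
  [25] 2/10 → 3 ('dcb')
  [26] 10/17 → 2 ('dc')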